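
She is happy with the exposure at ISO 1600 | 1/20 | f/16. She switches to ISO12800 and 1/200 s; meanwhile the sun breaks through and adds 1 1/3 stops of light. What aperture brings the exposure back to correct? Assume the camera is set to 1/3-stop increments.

Scene light: 1 1/3 stops brighter.
ISO: 1600 → 2000 → 2500 → 3200 → 4000 → 5000 → 6400 → 8000 → 10000 → 12800 — 3 stops higher (brighter).
Shutter speed: 1/20 → 1/25 → 1/30 → 1/40 → 1/50 → 1/60 → 1/80 → 1/100 → 1/125 → 1/160 → 1/200 — 3 1/3 stops shorter (darker).
Net so far: 1 stop brighter. Aperture: f/16 → f/18 → f/20 → f/22.

f/22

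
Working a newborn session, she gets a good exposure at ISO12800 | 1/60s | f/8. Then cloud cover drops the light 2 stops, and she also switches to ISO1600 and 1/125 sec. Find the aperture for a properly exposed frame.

Scene light: 2 stops darker.
ISO: 12800 → 6400 → 3200 → 1600 — 3 stops dropped (darker).
Shutter speed: 1/60 → 1/125 — 1 stop faster (darker).
Net so far: 6 stops darker. Aperture: f/8 → f/5.6 → f/4 → f/2.8 → f/2 → f/1.4 → f/1.0.

f/1.0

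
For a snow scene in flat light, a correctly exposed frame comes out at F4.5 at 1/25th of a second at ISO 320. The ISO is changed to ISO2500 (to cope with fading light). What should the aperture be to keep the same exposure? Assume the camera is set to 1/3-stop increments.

ISO: 320 → 400 → 500 → 640 → 800 → 1000 → 1250 → 1600 → 2000 → 2500 — 3 stops higher (brighter).
Need 3 stops darker from the aperture: f/4.5 → f/5 → f/5.6 → f/6.3 → f/7.1 → f/8 → f/9 → f/10 → f/11 → f/13.

f/13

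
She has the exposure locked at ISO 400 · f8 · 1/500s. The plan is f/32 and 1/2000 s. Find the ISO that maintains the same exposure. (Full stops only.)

ISO 25600

Aperture: f/8 → f/11 → f/16 → f/22 → f/32 — 4 stops smaller aperture (darker).
Shutter speed: 1/500 → 1/1000 → 1/2000 — 2 stops faster (darker).
Net change so far: 6 stops darker. Offset with the ISO: 400 → 800 → 1600 → 3200 → 6400 → 12800 → 25600.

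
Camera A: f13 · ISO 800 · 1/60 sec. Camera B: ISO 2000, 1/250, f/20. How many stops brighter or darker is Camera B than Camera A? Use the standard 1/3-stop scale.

2 stops darker

Aperture: f/13 → f/14 → f/16 → f/18 → f/20 — 1 1/3 stops stopped down (darker).
Shutter speed: 1/60 → 1/80 → 1/100 → 1/125 → 1/160 → 1/200 → 1/250 — 2 stops faster (darker).
ISO: 800 → 1000 → 1250 → 1600 → 2000 — 1 1/3 stops higher (brighter).
Net: −1 1/3 −2 +1 1/3 = −2 stops.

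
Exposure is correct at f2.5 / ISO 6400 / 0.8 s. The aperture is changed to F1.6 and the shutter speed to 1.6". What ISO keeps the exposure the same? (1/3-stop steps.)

Aperture: f/2.5 → f/2.2 → f/2 → f/1.8 → f/1.6 — 1 1/3 stops opened up (brighter).
Shutter speed: 0.8 → 1 → 1.3 → 1.6 — 1 stop longer (brighter).
Net change so far: 2 1/3 stops brighter. Offset with the ISO: 6400 → 5000 → 4000 → 3200 → 2500 → 2000 → 1600 → 1250.

ISO 1250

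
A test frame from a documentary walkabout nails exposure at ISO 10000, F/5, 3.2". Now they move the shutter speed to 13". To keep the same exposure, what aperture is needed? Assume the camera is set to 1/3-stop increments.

f/10

Shutter speed: 3.2 → 4 → 5 → 6 → 8 → 10 → 13 — 2 stops longer (brighter).
Need 2 stops darker from the aperture: f/5 → f/5.6 → f/6.3 → f/7.1 → f/8 → f/9 → f/10.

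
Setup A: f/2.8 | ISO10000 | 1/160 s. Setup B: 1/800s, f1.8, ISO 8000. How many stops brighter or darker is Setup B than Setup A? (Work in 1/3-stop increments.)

Aperture: f/2.8 → f/2.5 → f/2.2 → f/2 → f/1.8 — 1 1/3 stops wider (brighter).
Shutter speed: 1/160 → 1/200 → 1/250 → 1/320 → 1/400 → 1/500 → 1/640 → 1/800 — 2 1/3 stops shorter (darker).
ISO: 10000 → 8000 — 1/3 stop dropped (darker).
Net: +1 1/3 −2 1/3 −1/3 = −1 1/3 stops.

1 1/3 stops darker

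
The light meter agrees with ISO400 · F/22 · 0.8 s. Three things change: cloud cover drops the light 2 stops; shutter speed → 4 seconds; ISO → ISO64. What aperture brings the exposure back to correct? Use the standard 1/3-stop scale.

Scene light: 2 stops darker.
Shutter speed: 0.8 → 1 → 1.3 → 1.6 → 2 → 2.5 → 3.2 → 4 — 2 1/3 stops longer (brighter).
ISO: 400 → 320 → 250 → 200 → 160 → 125 → 100 → 80 → 64 — 2 2/3 stops lower (darker).
Net so far: 2 1/3 stops darker. Aperture: f/22 → f/20 → f/18 → f/16 → f/14 → f/13 → f/11 → f/10.

f/10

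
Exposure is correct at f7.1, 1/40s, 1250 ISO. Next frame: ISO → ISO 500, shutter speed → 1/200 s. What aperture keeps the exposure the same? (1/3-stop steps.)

ISO: 1250 → 1000 → 800 → 640 → 500 — 1 1/3 stops lower (darker).
Shutter speed: 1/40 → 1/50 → 1/60 → 1/80 → 1/100 → 1/125 → 1/160 → 1/200 — 2 1/3 stops faster (darker).
Net change so far: 3 2/3 stops darker. Offset with the aperture: f/7.1 → f/6.3 → f/5.6 → f/5 → f/4.5 → f/4 → f/3.5 → f/3.2 → f/2.8 → f/2.5 → f/2.2 → f/2.

f/2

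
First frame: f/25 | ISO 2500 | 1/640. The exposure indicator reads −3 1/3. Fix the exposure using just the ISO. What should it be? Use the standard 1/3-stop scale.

ISO 25600

Underexposed by 3 1/3 stops → need 3 1/3 stops brighter.
ISO: 2500 → 3200 → 4000 → 5000 → 6400 → 8000 → 10000 → 12800 → 16000 → 20000 → 25600.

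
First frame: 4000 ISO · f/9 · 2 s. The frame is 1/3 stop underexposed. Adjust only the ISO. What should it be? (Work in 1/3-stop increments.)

ISO 5000

Underexposed by 1/3 stop → need 1/3 stop brighter.
ISO: 4000 → 5000.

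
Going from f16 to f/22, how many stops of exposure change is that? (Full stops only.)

f/16 → f/22 — count the steps: 1 stop.

1 stop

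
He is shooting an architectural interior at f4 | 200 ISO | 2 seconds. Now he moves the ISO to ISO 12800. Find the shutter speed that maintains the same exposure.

ISO: 200 → 400 → 800 → 1600 → 3200 → 6400 → 12800 — 6 stops higher (brighter).
Need 6 stops darker from the shutter speed: 2 → 1 → 1/2 → 1/4 → 1/8 → 1/15 → 1/30.

1/30s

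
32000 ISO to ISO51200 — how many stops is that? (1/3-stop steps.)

2/3 stop

32000 → 40000 → 51200 — count the steps: 2 third-stops = 2/3 stop.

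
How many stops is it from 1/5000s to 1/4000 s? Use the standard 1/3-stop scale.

1/5000 → 1/4000 — count the steps: 1 third-stops = 1/3 stop.

1/3 stop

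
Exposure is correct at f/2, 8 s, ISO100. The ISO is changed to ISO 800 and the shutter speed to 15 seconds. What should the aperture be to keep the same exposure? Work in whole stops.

f/8

ISO: 100 → 200 → 400 → 800 — 3 stops higher (brighter).
Shutter speed: 8 → 15 — 1 stop slower (brighter).
Net change so far: 4 stops brighter. Offset with the aperture: f/2 → f/2.8 → f/4 → f/5.6 → f/8.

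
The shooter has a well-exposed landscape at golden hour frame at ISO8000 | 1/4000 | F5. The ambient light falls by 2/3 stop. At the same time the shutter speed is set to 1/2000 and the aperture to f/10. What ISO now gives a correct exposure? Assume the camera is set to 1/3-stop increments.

ISO 25600

Scene light: 2/3 stop darker.
Shutter speed: 1/4000 → 1/3200 → 1/2500 → 1/2000 — 1 stop longer (brighter).
Aperture: f/5 → f/5.6 → f/6.3 → f/7.1 → f/8 → f/9 → f/10 — 2 stops stopped down (darker).
Net so far: 1 2/3 stops darker. ISO: 8000 → 10000 → 12800 → 16000 → 20000 → 25600.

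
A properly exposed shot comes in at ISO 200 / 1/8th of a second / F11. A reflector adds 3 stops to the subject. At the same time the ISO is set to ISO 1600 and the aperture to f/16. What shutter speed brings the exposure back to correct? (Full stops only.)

Scene light: 3 stops brighter.
ISO: 200 → 400 → 800 → 1600 — 3 stops raised (brighter).
Aperture: f/11 → f/16 — 1 stop smaller aperture (darker).
Net so far: 5 stops brighter. Shutter speed: 1/8 → 1/15 → 1/30 → 1/60 → 1/125 → 1/250.

1/250s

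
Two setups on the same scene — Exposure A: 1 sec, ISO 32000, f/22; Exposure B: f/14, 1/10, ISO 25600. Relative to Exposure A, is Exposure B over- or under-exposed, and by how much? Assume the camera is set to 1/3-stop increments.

2 1/3 stops darker

Aperture: f/22 → f/20 → f/18 → f/16 → f/14 — 1 1/3 stops wider (brighter).
Shutter speed: 1 → 0.8 → 0.6 → 0.5 → 0.4 → 0.3 → 1/4 → 1/5 → 1/6 → 1/8 → 1/10 — 3 1/3 stops faster (darker).
ISO: 32000 → 25600 — 1/3 stop lower (darker).
Net: +1 1/3 −3 1/3 −1/3 = −2 1/3 stops.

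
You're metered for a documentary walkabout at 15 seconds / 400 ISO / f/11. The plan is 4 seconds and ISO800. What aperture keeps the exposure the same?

Shutter speed: 15 → 8 → 4 — 2 stops faster (darker).
ISO: 400 → 800 — 1 stop higher (brighter).
Net change so far: 1 stop darker. Offset with the aperture: f/11 → f/8.

f/8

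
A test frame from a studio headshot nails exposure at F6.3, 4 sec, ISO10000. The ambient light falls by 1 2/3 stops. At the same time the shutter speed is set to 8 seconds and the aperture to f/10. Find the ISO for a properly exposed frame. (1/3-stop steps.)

ISO 40000

Scene light: 1 2/3 stops darker.
Shutter speed: 4 → 5 → 6 → 8 — 1 stop slower (brighter).
Aperture: f/6.3 → f/7.1 → f/8 → f/9 → f/10 — 1 1/3 stops smaller aperture (darker).
Net so far: 2 stops darker. ISO: 10000 → 12800 → 16000 → 20000 → 25600 → 32000 → 40000.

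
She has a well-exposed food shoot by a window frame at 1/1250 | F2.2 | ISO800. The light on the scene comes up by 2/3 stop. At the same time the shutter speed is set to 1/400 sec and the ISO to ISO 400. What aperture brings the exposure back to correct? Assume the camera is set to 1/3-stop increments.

f/3.5

Scene light: 2/3 stop brighter.
Shutter speed: 1/1250 → 1/1000 → 1/800 → 1/640 → 1/500 → 1/400 — 1 2/3 stops slower (brighter).
ISO: 800 → 640 → 500 → 400 — 1 stop lower (darker).
Net so far: 1 1/3 stops brighter. Aperture: f/2.2 → f/2.5 → f/2.8 → f/3.2 → f/3.5.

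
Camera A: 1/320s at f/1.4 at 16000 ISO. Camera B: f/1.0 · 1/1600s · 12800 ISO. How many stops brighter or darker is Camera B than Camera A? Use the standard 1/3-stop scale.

1 2/3 stops darker

Aperture: f/1.4 → f/1.2 → f/1.1 → f/1.0 — 1 stop opened up (brighter).
Shutter speed: 1/320 → 1/400 → 1/500 → 1/640 → 1/800 → 1/1000 → 1/1250 → 1/1600 — 2 1/3 stops faster (darker).
ISO: 16000 → 12800 — 1/3 stop dropped (darker).
Net: +1 −2 1/3 −1/3 = −1 2/3 stops.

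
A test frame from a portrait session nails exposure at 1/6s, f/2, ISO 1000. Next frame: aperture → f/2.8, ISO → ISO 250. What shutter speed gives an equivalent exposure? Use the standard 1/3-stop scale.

1.3 s

Aperture: f/2 → f/2.2 → f/2.5 → f/2.8 — 1 stop smaller aperture (darker).
ISO: 1000 → 800 → 640 → 500 → 400 → 320 → 250 — 2 stops lower (darker).
Net change so far: 3 stops darker. Offset with the shutter speed: 1/6 → 1/5 → 1/4 → 0.3 → 0.4 → 0.5 → 0.6 → 0.8 → 1 → 1.3.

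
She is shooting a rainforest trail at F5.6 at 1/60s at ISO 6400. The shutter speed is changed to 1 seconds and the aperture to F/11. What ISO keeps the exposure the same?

ISO 400

Shutter speed: 1/60 → 1/30 → 1/15 → 1/8 → 1/4 → 1/2 → 1 — 6 stops longer (brighter).
Aperture: f/5.6 → f/8 → f/11 — 2 stops stopped down (darker).
Net change so far: 4 stops brighter. Offset with the ISO: 6400 → 3200 → 1600 → 800 → 400.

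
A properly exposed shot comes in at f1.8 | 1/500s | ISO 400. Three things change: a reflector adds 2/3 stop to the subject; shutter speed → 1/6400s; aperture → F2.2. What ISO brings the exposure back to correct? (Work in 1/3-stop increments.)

ISO 5000

Scene light: 2/3 stop brighter.
Shutter speed: 1/500 → 1/640 → 1/800 → 1/1000 → 1/1250 → 1/1600 → 1/2000 → 1/2500 → 1/3200 → 1/4000 → 1/5000 → 1/6400 — 3 2/3 stops faster (darker).
Aperture: f/1.8 → f/2 → f/2.2 — 2/3 stop smaller aperture (darker).
Net so far: 3 2/3 stops darker. ISO: 400 → 500 → 640 → 800 → 1000 → 1250 → 1600 → 2000 → 2500 → 3200 → 4000 → 5000.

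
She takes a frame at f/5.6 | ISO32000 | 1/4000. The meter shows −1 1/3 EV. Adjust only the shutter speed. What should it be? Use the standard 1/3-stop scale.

Underexposed by 1 1/3 stops → need 1 1/3 stops brighter.
Shutter speed: 1/4000 → 1/3200 → 1/2500 → 1/2000 → 1/1600.

1/1600s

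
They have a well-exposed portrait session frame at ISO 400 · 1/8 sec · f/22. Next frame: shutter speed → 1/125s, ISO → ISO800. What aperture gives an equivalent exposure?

f/8

Shutter speed: 1/8 → 1/15 → 1/30 → 1/60 → 1/125 — 4 stops shorter (darker).
ISO: 400 → 800 — 1 stop higher (brighter).
Net change so far: 3 stops darker. Offset with the aperture: f/22 → f/16 → f/11 → f/8.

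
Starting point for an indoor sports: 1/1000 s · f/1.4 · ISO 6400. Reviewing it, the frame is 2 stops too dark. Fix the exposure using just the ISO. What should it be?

ISO 25600

Underexposed by 2 stops → need 2 stops brighter.
ISO: 6400 → 12800 → 25600.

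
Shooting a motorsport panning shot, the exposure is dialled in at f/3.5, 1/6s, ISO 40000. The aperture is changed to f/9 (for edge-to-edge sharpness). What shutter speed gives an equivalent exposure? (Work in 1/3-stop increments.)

Aperture: f/3.5 → f/4 → f/4.5 → f/5 → f/5.6 → f/6.3 → f/7.1 → f/8 → f/9 — 2 2/3 stops smaller aperture (darker).
Need 2 2/3 stops brighter from the shutter speed: 1/6 → 1/5 → 1/4 → 0.3 → 0.4 → 0.5 → 0.6 → 0.8 → 1.

1 s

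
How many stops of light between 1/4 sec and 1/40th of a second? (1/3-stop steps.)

1/4 → 1/5 → 1/6 → 1/8 → 1/10 → 1/13 → 1/15 → 1/20 → 1/25 → 1/30 → 1/40 — count the steps: 10 third-stops = 3 1/3 stops.

3 1/3 stops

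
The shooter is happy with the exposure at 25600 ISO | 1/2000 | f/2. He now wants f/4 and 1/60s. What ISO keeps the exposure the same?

Aperture: f/2 → f/2.8 → f/4 — 2 stops stopped down (darker).
Shutter speed: 1/2000 → 1/1000 → 1/500 → 1/250 → 1/125 → 1/60 — 5 stops longer (brighter).
Net change so far: 3 stops brighter. Offset with the ISO: 25600 → 12800 → 6400 → 3200.

ISO 3200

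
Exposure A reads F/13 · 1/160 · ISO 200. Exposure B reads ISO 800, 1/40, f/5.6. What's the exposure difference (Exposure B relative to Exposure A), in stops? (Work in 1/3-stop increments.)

Aperture: f/13 → f/11 → f/10 → f/9 → f/8 → f/7.1 → f/6.3 → f/5.6 — 2 1/3 stops larger aperture (brighter).
Shutter speed: 1/160 → 1/125 → 1/100 → 1/80 → 1/60 → 1/50 → 1/40 — 2 stops longer (brighter).
ISO: 200 → 250 → 320 → 400 → 500 → 640 → 800 — 2 stops higher (brighter).
Net: +2 1/3 +2 +2 = +6 1/3 stops.

6 1/3 stops brighter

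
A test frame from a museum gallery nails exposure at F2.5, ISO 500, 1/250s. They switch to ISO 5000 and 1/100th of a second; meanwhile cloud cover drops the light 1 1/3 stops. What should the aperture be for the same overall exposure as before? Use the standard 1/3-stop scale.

Scene light: 1 1/3 stops darker.
ISO: 500 → 640 → 800 → 1000 → 1250 → 1600 → 2000 → 2500 → 3200 → 4000 → 5000 — 3 1/3 stops raised (brighter).
Shutter speed: 1/250 → 1/200 → 1/160 → 1/125 → 1/100 — 1 1/3 stops longer (brighter).
Net so far: 3 1/3 stops brighter. Aperture: f/2.5 → f/2.8 → f/3.2 → f/3.5 → f/4 → f/4.5 → f/5 → f/5.6 → f/6.3 → f/7.1 → f/8.

f/8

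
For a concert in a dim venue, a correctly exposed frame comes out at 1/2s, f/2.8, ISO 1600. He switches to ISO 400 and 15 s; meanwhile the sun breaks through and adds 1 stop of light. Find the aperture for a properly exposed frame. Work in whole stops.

Scene light: 1 stop brighter.
ISO: 1600 → 800 → 400 — 2 stops lower (darker).
Shutter speed: 1/2 → 1 → 2 → 4 → 8 → 15 — 5 stops slower (brighter).
Net so far: 4 stops brighter. Aperture: f/2.8 → f/4 → f/5.6 → f/8 → f/11.

f/11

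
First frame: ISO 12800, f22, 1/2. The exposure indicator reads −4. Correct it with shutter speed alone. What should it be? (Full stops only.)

8 s

Underexposed by 4 stops → need 4 stops brighter.
Shutter speed: 1/2 → 1 → 2 → 4 → 8.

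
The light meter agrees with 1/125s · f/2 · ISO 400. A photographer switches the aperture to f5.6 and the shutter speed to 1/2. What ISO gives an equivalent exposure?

ISO 50

Aperture: f/2 → f/2.8 → f/4 → f/5.6 — 3 stops narrower (darker).
Shutter speed: 1/125 → 1/60 → 1/30 → 1/15 → 1/8 → 1/4 → 1/2 — 6 stops longer (brighter).
Net change so far: 3 stops brighter. Offset with the ISO: 400 → 200 → 100 → 50.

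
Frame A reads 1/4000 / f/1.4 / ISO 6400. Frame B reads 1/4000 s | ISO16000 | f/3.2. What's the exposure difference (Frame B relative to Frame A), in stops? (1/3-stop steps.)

Aperture: f/1.4 → f/1.6 → f/1.8 → f/2 → f/2.2 → f/2.5 → f/2.8 → f/3.2 — 2 1/3 stops narrower (darker).
Shutter speed: unchanged.
ISO: 6400 → 8000 → 10000 → 12800 → 16000 — 1 1/3 stops raised (brighter).
Net: −2 1/3 +1 1/3 = −1 stop.

1 stop darker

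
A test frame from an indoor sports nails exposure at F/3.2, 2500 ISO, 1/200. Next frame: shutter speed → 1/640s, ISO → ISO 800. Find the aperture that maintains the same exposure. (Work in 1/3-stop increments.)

Shutter speed: 1/200 → 1/250 → 1/320 → 1/400 → 1/500 → 1/640 — 1 2/3 stops faster (darker).
ISO: 2500 → 2000 → 1600 → 1250 → 1000 → 800 — 1 2/3 stops dropped (darker).
Net change so far: 3 1/3 stops darker. Offset with the aperture: f/3.2 → f/2.8 → f/2.5 → f/2.2 → f/2 → f/1.8 → f/1.6 → f/1.4 → f/1.2 → f/1.1 → f/1.0.

f/1.0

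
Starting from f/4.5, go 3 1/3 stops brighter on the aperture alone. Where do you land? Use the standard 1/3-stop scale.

f/1.4

Aperture: f/4.5 → f/4 → f/3.5 → f/3.2 → f/2.8 → f/2.5 → f/2.2 → f/2 → f/1.8 → f/1.6 → f/1.4 — 3 1/3 stops opened up (brighter).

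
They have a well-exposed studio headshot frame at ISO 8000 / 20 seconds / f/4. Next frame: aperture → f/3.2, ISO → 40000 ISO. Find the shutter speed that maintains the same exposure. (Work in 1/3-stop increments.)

Aperture: f/4 → f/3.5 → f/3.2 — 2/3 stop wider (brighter).
ISO: 8000 → 10000 → 12800 → 16000 → 20000 → 25600 → 32000 → 40000 — 2 1/3 stops raised (brighter).
Net change so far: 3 stops brighter. Offset with the shutter speed: 20 → 15 → 13 → 10 → 8 → 6 → 5 → 4 → 3.2 → 2.5.

2.5 s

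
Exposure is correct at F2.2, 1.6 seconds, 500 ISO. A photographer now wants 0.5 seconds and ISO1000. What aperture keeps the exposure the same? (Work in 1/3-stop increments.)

f/1.8

Shutter speed: 1.6 → 1.3 → 1 → 0.8 → 0.6 → 0.5 — 1 2/3 stops faster (darker).
ISO: 500 → 640 → 800 → 1000 — 1 stop higher (brighter).
Net change so far: 2/3 stop darker. Offset with the aperture: f/2.2 → f/2 → f/1.8.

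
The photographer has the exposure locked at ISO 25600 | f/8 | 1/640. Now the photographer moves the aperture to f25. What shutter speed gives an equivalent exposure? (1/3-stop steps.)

Aperture: f/8 → f/9 → f/10 → f/11 → f/13 → f/14 → f/16 → f/18 → f/20 → f/22 → f/25 — 3 1/3 stops narrower (darker).
Need 3 1/3 stops brighter from the shutter speed: 1/640 → 1/500 → 1/400 → 1/320 → 1/250 → 1/200 → 1/160 → 1/125 → 1/100 → 1/80 → 1/60.

1/60s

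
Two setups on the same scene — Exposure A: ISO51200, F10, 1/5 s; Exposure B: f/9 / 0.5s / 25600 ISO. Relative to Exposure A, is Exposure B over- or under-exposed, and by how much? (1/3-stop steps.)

Aperture: f/10 → f/9 — 1/3 stop larger aperture (brighter).
Shutter speed: 1/5 → 1/4 → 0.3 → 0.4 → 0.5 — 1 1/3 stops slower (brighter).
ISO: 51200 → 40000 → 32000 → 25600 — 1 stop lower (darker).
Net: +1/3 +1 1/3 −1 = +2/3 stops.

2/3 stop brighter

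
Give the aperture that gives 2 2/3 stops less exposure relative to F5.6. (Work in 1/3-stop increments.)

f/14

Aperture: f/5.6 → f/6.3 → f/7.1 → f/8 → f/9 → f/10 → f/11 → f/13 → f/14 — 2 2/3 stops narrower (darker).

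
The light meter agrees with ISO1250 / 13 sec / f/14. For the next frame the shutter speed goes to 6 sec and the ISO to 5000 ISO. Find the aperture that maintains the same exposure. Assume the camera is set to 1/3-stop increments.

f/20

Shutter speed: 13 → 10 → 8 → 6 — 1 stop faster (darker).
ISO: 1250 → 1600 → 2000 → 2500 → 3200 → 4000 → 5000 — 2 stops higher (brighter).
Net change so far: 1 stop brighter. Offset with the aperture: f/14 → f/16 → f/18 → f/20.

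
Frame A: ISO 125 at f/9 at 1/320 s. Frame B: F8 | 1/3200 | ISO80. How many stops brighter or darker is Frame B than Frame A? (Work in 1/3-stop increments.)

Aperture: f/9 → f/8 — 1/3 stop wider (brighter).
Shutter speed: 1/320 → 1/400 → 1/500 → 1/640 → 1/800 → 1/1000 → 1/1250 → 1/1600 → 1/2000 → 1/2500 → 1/3200 — 3 1/3 stops faster (darker).
ISO: 125 → 100 → 80 — 2/3 stop dropped (darker).
Net: +1/3 −3 1/3 −2/3 = −3 2/3 stops.

3 2/3 stops darker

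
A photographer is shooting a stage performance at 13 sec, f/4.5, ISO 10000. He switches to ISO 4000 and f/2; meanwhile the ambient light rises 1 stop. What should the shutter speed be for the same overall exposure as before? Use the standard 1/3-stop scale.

Scene light: 1 stop brighter.
ISO: 10000 → 8000 → 6400 → 5000 → 4000 — 1 1/3 stops lower (darker).
Aperture: f/4.5 → f/4 → f/3.5 → f/3.2 → f/2.8 → f/2.5 → f/2.2 → f/2 — 2 1/3 stops opened up (brighter).
Net so far: 2 stops brighter. Shutter speed: 13 → 10 → 8 → 6 → 5 → 4 → 3.2.

3.2 s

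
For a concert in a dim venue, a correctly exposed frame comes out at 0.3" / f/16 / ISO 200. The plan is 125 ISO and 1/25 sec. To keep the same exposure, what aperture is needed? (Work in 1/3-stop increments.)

f/4.5

ISO: 200 → 160 → 125 — 2/3 stop dropped (darker).
Shutter speed: 0.3 → 1/4 → 1/5 → 1/6 → 1/8 → 1/10 → 1/13 → 1/15 → 1/20 → 1/25 — 3 stops shorter (darker).
Net change so far: 3 2/3 stops darker. Offset with the aperture: f/16 → f/14 → f/13 → f/11 → f/10 → f/9 → f/8 → f/7.1 → f/6.3 → f/5.6 → f/5 → f/4.5.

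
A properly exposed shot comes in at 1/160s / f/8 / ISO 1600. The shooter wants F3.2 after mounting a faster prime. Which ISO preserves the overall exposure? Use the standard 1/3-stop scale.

ISO 250

Aperture: f/8 → f/7.1 → f/6.3 → f/5.6 → f/5 → f/4.5 → f/4 → f/3.5 → f/3.2 — 2 2/3 stops larger aperture (brighter).
Need 2 2/3 stops darker from the ISO: 1600 → 1250 → 1000 → 800 → 640 → 500 → 400 → 320 → 250.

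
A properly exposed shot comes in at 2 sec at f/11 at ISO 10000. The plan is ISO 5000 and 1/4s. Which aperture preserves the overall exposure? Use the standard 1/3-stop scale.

ISO: 10000 → 8000 → 6400 → 5000 — 1 stop lower (darker).
Shutter speed: 2 → 1.6 → 1.3 → 1 → 0.8 → 0.6 → 0.5 → 0.4 → 0.3 → 1/4 — 3 stops shorter (darker).
Net change so far: 4 stops darker. Offset with the aperture: f/11 → f/10 → f/9 → f/8 → f/7.1 → f/6.3 → f/5.6 → f/5 → f/4.5 → f/4 → f/3.5 → f/3.2 → f/2.8.

f/2.8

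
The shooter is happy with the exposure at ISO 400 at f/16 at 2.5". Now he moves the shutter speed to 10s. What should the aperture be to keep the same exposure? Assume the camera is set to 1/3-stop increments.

Shutter speed: 2.5 → 3.2 → 4 → 5 → 6 → 8 → 10 — 2 stops longer (brighter).
Need 2 stops darker from the aperture: f/16 → f/18 → f/20 → f/22 → f/25 → f/29 → f/32.

f/32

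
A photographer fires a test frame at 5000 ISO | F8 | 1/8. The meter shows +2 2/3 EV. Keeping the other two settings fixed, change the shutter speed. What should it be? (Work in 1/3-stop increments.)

Overexposed by 2 2/3 stops → need 2 2/3 stops darker.
Shutter speed: 1/8 → 1/10 → 1/13 → 1/15 → 1/20 → 1/25 → 1/30 → 1/40 → 1/50.

1/50s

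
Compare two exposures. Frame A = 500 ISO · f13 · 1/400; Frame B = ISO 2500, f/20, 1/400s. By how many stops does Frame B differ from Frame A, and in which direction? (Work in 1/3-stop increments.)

1 stop brighter

Aperture: f/13 → f/14 → f/16 → f/18 → f/20 — 1 1/3 stops narrower (darker).
Shutter speed: unchanged.
ISO: 500 → 640 → 800 → 1000 → 1250 → 1600 → 2000 → 2500 — 2 1/3 stops raised (brighter).
Net: −1 1/3 +2 1/3 = +1 stop.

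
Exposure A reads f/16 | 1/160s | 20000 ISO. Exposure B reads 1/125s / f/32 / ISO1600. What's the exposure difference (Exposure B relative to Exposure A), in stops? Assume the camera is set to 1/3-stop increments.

5 1/3 stops darker

Aperture: f/16 → f/18 → f/20 → f/22 → f/25 → f/29 → f/32 — 2 stops narrower (darker).
Shutter speed: 1/160 → 1/125 — 1/3 stop longer (brighter).
ISO: 20000 → 16000 → 12800 → 10000 → 8000 → 6400 → 5000 → 4000 → 3200 → 2500 → 2000 → 1600 — 3 2/3 stops lower (darker).
Net: −2 +1/3 −3 2/3 = −5 1/3 stops.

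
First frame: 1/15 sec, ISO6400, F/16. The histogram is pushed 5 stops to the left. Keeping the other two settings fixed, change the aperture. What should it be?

Underexposed by 5 stops → need 5 stops brighter.
Aperture: f/16 → f/11 → f/8 → f/5.6 → f/4 → f/2.8.

f/2.8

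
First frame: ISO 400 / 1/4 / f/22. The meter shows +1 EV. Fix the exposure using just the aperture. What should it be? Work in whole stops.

Overexposed by 1 stop → need 1 stop darker.
Aperture: f/22 → f/32.

f/32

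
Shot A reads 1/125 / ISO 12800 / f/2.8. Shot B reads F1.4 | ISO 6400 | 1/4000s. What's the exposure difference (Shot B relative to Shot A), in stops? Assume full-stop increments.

4 stops darker

Aperture: f/2.8 → f/2 → f/1.4 — 2 stops larger aperture (brighter).
Shutter speed: 1/125 → 1/250 → 1/500 → 1/1000 → 1/2000 → 1/4000 — 5 stops faster (darker).
ISO: 12800 → 6400 — 1 stop lower (darker).
Net: +2 −5 −1 = −4 stops.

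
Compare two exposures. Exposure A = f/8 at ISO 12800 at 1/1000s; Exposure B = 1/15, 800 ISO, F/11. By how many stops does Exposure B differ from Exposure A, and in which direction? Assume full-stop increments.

Aperture: f/8 → f/11 — 1 stop smaller aperture (darker).
Shutter speed: 1/1000 → 1/500 → 1/250 → 1/125 → 1/60 → 1/30 → 1/15 — 6 stops slower (brighter).
ISO: 12800 → 6400 → 3200 → 1600 → 800 — 4 stops lower (darker).
Net: −1 +6 −4 = +1 stop.

1 stop brighter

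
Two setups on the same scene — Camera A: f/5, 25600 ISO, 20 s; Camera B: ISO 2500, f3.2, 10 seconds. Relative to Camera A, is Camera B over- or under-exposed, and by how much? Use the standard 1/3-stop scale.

Aperture: f/5 → f/4.5 → f/4 → f/3.5 → f/3.2 — 1 1/3 stops wider (brighter).
Shutter speed: 20 → 15 → 13 → 10 — 1 stop shorter (darker).
ISO: 25600 → 20000 → 16000 → 12800 → 10000 → 8000 → 6400 → 5000 → 4000 → 3200 → 2500 — 3 1/3 stops dropped (darker).
Net: +1 1/3 −1 −3 1/3 = −3 stops.

3 stops darker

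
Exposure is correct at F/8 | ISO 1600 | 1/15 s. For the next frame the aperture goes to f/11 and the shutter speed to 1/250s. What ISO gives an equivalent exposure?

ISO 51200

Aperture: f/8 → f/11 — 1 stop stopped down (darker).
Shutter speed: 1/15 → 1/30 → 1/60 → 1/125 → 1/250 — 4 stops faster (darker).
Net change so far: 5 stops darker. Offset with the ISO: 1600 → 3200 → 6400 → 12800 → 25600 → 51200.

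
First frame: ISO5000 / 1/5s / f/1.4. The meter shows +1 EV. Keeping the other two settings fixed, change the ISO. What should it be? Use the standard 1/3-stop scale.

Overexposed by 1 stop → need 1 stop darker.
ISO: 5000 → 4000 → 3200 → 2500.

ISO 2500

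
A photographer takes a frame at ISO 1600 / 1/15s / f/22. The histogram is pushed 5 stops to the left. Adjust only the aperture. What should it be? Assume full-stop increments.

f/4

Underexposed by 5 stops → need 5 stops brighter.
Aperture: f/22 → f/16 → f/11 → f/8 → f/5.6 → f/4.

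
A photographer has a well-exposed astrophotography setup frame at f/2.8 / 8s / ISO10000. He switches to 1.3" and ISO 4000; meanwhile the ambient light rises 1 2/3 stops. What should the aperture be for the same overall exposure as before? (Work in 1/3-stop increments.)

f/1.2

Scene light: 1 2/3 stops brighter.
Shutter speed: 8 → 6 → 5 → 4 → 3.2 → 2.5 → 2 → 1.6 → 1.3 — 2 2/3 stops shorter (darker).
ISO: 10000 → 8000 → 6400 → 5000 → 4000 — 1 1/3 stops dropped (darker).
Net so far: 2 1/3 stops darker. Aperture: f/2.8 → f/2.5 → f/2.2 → f/2 → f/1.8 → f/1.6 → f/1.4 → f/1.2.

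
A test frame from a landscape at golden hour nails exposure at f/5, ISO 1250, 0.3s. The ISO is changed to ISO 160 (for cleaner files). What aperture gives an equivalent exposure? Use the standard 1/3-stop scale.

ISO: 1250 → 1000 → 800 → 640 → 500 → 400 → 320 → 250 → 200 → 160 — 3 stops lower (darker).
Need 3 stops brighter from the aperture: f/5 → f/4.5 → f/4 → f/3.5 → f/3.2 → f/2.8 → f/2.5 → f/2.2 → f/2 → f/1.8.

f/1.8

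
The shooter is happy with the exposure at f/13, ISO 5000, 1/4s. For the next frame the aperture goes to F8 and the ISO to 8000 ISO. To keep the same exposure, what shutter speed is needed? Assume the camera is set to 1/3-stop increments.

1/15s

Aperture: f/13 → f/11 → f/10 → f/9 → f/8 — 1 1/3 stops opened up (brighter).
ISO: 5000 → 6400 → 8000 — 2/3 stop raised (brighter).
Net change so far: 2 stops brighter. Offset with the shutter speed: 1/4 → 1/5 → 1/6 → 1/8 → 1/10 → 1/13 → 1/15.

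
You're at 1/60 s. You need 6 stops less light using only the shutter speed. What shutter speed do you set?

1/4000s

Shutter speed: 1/60 → 1/125 → 1/250 → 1/500 → 1/1000 → 1/2000 → 1/4000 — 6 stops shorter (darker).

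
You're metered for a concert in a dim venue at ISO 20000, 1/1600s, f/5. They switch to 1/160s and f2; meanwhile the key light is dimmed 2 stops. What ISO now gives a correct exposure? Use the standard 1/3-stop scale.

Scene light: 2 stops darker.
Shutter speed: 1/1600 → 1/1250 → 1/1000 → 1/800 → 1/640 → 1/500 → 1/400 → 1/320 → 1/250 → 1/200 → 1/160 — 3 1/3 stops slower (brighter).
Aperture: f/5 → f/4.5 → f/4 → f/3.5 → f/3.2 → f/2.8 → f/2.5 → f/2.2 → f/2 — 2 2/3 stops wider (brighter).
Net so far: 4 stops brighter. ISO: 20000 → 16000 → 12800 → 10000 → 8000 → 6400 → 5000 → 4000 → 3200 → 2500 → 2000 → 1600 → 1250.

ISO 1250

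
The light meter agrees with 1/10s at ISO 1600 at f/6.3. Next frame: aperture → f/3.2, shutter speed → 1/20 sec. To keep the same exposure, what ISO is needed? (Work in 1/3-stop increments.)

Aperture: f/6.3 → f/5.6 → f/5 → f/4.5 → f/4 → f/3.5 → f/3.2 — 2 stops larger aperture (brighter).
Shutter speed: 1/10 → 1/13 → 1/15 → 1/20 — 1 stop faster (darker).
Net change so far: 1 stop brighter. Offset with the ISO: 1600 → 1250 → 1000 → 800.

ISO 800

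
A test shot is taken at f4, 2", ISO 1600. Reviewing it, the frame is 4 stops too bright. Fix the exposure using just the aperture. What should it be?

Overexposed by 4 stops → need 4 stops darker.
Aperture: f/4 → f/5.6 → f/8 → f/11 → f/16.

f/16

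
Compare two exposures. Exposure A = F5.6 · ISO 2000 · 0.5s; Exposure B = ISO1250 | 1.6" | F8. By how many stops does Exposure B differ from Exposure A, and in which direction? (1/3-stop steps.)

Aperture: f/5.6 → f/6.3 → f/7.1 → f/8 — 1 stop smaller aperture (darker).
Shutter speed: 0.5 → 0.6 → 0.8 → 1 → 1.3 → 1.6 — 1 2/3 stops longer (brighter).
ISO: 2000 → 1600 → 1250 — 2/3 stop dropped (darker).
Net: −1 +1 2/3 −2/3 = 0 stops.

same exposure (0 stops)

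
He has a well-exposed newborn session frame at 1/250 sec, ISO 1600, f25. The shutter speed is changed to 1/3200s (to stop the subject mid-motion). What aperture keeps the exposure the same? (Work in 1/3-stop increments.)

f/7.1

Shutter speed: 1/250 → 1/320 → 1/400 → 1/500 → 1/640 → 1/800 → 1/1000 → 1/1250 → 1/1600 → 1/2000 → 1/2500 → 1/3200 — 3 2/3 stops shorter (darker).
Need 3 2/3 stops brighter from the aperture: f/25 → f/22 → f/20 → f/18 → f/16 → f/14 → f/13 → f/11 → f/10 → f/9 → f/8 → f/7.1.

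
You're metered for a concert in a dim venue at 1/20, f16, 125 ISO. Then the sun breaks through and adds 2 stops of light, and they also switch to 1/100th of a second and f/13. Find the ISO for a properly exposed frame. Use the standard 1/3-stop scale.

ISO 100

Scene light: 2 stops brighter.
Shutter speed: 1/20 → 1/25 → 1/30 → 1/40 → 1/50 → 1/60 → 1/80 → 1/100 — 2 1/3 stops shorter (darker).
Aperture: f/16 → f/14 → f/13 — 2/3 stop wider (brighter).
Net so far: 1/3 stop brighter. ISO: 125 → 100.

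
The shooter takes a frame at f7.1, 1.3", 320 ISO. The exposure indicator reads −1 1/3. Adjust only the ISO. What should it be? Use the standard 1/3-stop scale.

ISO 800

Underexposed by 1 1/3 stops → need 1 1/3 stops brighter.
ISO: 320 → 400 → 500 → 640 → 800.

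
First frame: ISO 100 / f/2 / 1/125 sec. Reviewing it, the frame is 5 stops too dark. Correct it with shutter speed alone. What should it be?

1/4s

Underexposed by 5 stops → need 5 stops brighter.
Shutter speed: 1/125 → 1/60 → 1/30 → 1/15 → 1/8 → 1/4.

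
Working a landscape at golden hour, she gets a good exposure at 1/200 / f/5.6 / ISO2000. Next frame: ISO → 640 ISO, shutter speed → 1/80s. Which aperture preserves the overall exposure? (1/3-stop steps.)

f/5

ISO: 2000 → 1600 → 1250 → 1000 → 800 → 640 — 1 2/3 stops dropped (darker).
Shutter speed: 1/200 → 1/160 → 1/125 → 1/100 → 1/80 — 1 1/3 stops longer (brighter).
Net change so far: 1/3 stop darker. Offset with the aperture: f/5.6 → f/5.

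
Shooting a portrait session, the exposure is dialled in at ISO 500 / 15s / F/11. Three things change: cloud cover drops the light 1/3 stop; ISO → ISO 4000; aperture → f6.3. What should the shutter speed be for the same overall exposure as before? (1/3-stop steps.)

Scene light: 1/3 stop darker.
ISO: 500 → 640 → 800 → 1000 → 1250 → 1600 → 2000 → 2500 → 3200 → 4000 — 3 stops raised (brighter).
Aperture: f/11 → f/10 → f/9 → f/8 → f/7.1 → f/6.3 — 1 2/3 stops wider (brighter).
Net so far: 4 1/3 stops brighter. Shutter speed: 15 → 13 → 10 → 8 → 6 → 5 → 4 → 3.2 → 2.5 → 2 → 1.6 → 1.3 → 1 → 0.8.

0.8 s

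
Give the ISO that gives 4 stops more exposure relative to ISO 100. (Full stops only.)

ISO 1600

ISO: 100 → 200 → 400 → 800 → 1600 — 4 stops higher (brighter).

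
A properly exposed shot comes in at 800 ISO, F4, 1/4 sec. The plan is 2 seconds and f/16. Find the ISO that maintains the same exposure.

ISO 1600

Shutter speed: 1/4 → 1/2 → 1 → 2 — 3 stops slower (brighter).
Aperture: f/4 → f/5.6 → f/8 → f/11 → f/16 — 4 stops narrower (darker).
Net change so far: 1 stop darker. Offset with the ISO: 800 → 1600.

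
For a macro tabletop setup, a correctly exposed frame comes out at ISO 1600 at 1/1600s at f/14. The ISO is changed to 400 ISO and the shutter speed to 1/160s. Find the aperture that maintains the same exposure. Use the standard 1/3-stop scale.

f/22

ISO: 1600 → 1250 → 1000 → 800 → 640 → 500 → 400 — 2 stops dropped (darker).
Shutter speed: 1/1600 → 1/1250 → 1/1000 → 1/800 → 1/640 → 1/500 → 1/400 → 1/320 → 1/250 → 1/200 → 1/160 — 3 1/3 stops slower (brighter).
Net change so far: 1 1/3 stops brighter. Offset with the aperture: f/14 → f/16 → f/18 → f/20 → f/22.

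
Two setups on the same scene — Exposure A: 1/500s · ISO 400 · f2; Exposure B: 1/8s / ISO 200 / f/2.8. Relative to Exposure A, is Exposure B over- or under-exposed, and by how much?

Aperture: f/2 → f/2.8 — 1 stop smaller aperture (darker).
Shutter speed: 1/500 → 1/250 → 1/125 → 1/60 → 1/30 → 1/15 → 1/8 — 6 stops slower (brighter).
ISO: 400 → 200 — 1 stop lower (darker).
Net: −1 +6 −1 = +4 stops.

4 stops brighter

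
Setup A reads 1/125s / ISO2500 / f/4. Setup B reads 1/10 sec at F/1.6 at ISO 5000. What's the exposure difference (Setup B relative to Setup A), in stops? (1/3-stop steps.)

Aperture: f/4 → f/3.5 → f/3.2 → f/2.8 → f/2.5 → f/2.2 → f/2 → f/1.8 → f/1.6 — 2 2/3 stops opened up (brighter).
Shutter speed: 1/125 → 1/100 → 1/80 → 1/60 → 1/50 → 1/40 → 1/30 → 1/25 → 1/20 → 1/15 → 1/13 → 1/10 — 3 2/3 stops slower (brighter).
ISO: 2500 → 3200 → 4000 → 5000 — 1 stop higher (brighter).
Net: +2 2/3 +3 2/3 +1 = +7 1/3 stops.

7 1/3 stops brighter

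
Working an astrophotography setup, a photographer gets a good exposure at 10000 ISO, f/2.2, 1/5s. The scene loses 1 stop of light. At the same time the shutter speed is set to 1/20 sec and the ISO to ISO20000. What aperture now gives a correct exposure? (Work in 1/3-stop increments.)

Scene light: 1 stop darker.
Shutter speed: 1/5 → 1/6 → 1/8 → 1/10 → 1/13 → 1/15 → 1/20 — 2 stops faster (darker).
ISO: 10000 → 12800 → 16000 → 20000 — 1 stop higher (brighter).
Net so far: 2 stops darker. Aperture: f/2.2 → f/2 → f/1.8 → f/1.6 → f/1.4 → f/1.2 → f/1.1.

f/1.1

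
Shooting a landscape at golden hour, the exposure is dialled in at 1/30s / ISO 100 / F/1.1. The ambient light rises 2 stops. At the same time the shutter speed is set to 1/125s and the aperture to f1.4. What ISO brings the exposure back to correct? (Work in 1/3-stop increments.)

Scene light: 2 stops brighter.
Shutter speed: 1/30 → 1/40 → 1/50 → 1/60 → 1/80 → 1/100 → 1/125 — 2 stops shorter (darker).
Aperture: f/1.1 → f/1.2 → f/1.4 — 2/3 stop stopped down (darker).
Net so far: 2/3 stop darker. ISO: 100 → 125 → 160.

ISO 160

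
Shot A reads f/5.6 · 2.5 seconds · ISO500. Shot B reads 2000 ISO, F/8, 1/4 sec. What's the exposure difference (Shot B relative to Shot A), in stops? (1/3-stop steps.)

2 1/3 stops darker

Aperture: f/5.6 → f/6.3 → f/7.1 → f/8 — 1 stop smaller aperture (darker).
Shutter speed: 2.5 → 2 → 1.6 → 1.3 → 1 → 0.8 → 0.6 → 0.5 → 0.4 → 0.3 → 1/4 — 3 1/3 stops shorter (darker).
ISO: 500 → 640 → 800 → 1000 → 1250 → 1600 → 2000 — 2 stops higher (brighter).
Net: −1 −3 1/3 +2 = −2 1/3 stops.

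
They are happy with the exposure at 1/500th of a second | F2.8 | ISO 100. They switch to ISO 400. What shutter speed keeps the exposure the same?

1/2000s

ISO: 100 → 200 → 400 — 2 stops higher (brighter).
Need 2 stops darker from the shutter speed: 1/500 → 1/1000 → 1/2000.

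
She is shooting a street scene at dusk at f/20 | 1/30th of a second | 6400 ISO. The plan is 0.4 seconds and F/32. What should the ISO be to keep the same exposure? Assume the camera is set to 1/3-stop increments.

Shutter speed: 1/30 → 1/25 → 1/20 → 1/15 → 1/13 → 1/10 → 1/8 → 1/6 → 1/5 → 1/4 → 0.3 → 0.4 — 3 2/3 stops slower (brighter).
Aperture: f/20 → f/22 → f/25 → f/29 → f/32 — 1 1/3 stops smaller aperture (darker).
Net change so far: 2 1/3 stops brighter. Offset with the ISO: 6400 → 5000 → 4000 → 3200 → 2500 → 2000 → 1600 → 1250.

ISO 1250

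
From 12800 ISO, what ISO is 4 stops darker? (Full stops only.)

ISO: 12800 → 6400 → 3200 → 1600 → 800 — 4 stops dropped (darker).

ISO 800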